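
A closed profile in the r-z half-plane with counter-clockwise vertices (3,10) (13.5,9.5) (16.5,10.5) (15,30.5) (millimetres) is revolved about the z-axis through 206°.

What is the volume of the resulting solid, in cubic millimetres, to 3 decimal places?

Volume = 5834.625 mm³

Profile (r,z), 4 vertices: (3,10) (13.5,9.5) (16.5,10.5) (15,30.5)
edge 0: (3,10)→(13.5,9.5)  cross = 3·9.5 − 13.5·10 = -106.5000; (r_i+r_j)·cross = 16.5·-106.5000 = -1757.2500
edge 1: (13.5,9.5)→(16.5,10.5)  cross = 13.5·10.5 − 16.5·9.5 = -15.0000; (r_i+r_j)·cross = 30·-15.0000 = -450.0000
edge 2: (16.5,10.5)→(15,30.5)  cross = 16.5·30.5 − 15·10.5 = 345.7500; (r_i+r_j)·cross = 31.5·345.7500 = 10891.1250
edge 3: (15,30.5)→(3,10)  cross = 15·10 − 3·30.5 = 58.5000; (r_i+r_j)·cross = 18·58.5000 = 1053.0000
Σcross = 282.7500 → A = |Σcross|/2 = 141.3750 mm²
Σ(r_i+r_j)·cross = 9736.8750 → first moment M = |Σ|/6 = 1622.8125
R_c = M/A = 1622.8125/141.3750 = 11.4788 mm
θ = 206° = 3.595378 rad
V = θ·R_c·A = 3.595378·11.4788·141.3750 = 5834.625 mm³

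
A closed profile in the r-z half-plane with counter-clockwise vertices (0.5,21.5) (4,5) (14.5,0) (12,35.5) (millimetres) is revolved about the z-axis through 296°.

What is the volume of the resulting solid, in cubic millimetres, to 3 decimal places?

Volume = 12852.581 mm³

Profile (r,z), 4 vertices: (0.5,21.5) (4,5) (14.5,0) (12,35.5)
edge 0: (0.5,21.5)→(4,5)  cross = 0.5·5 − 4·21.5 = -83.5000; (r_i+r_j)·cross = 4.5·-83.5000 = -375.7500
edge 1: (4,5)→(14.5,0)  cross = 4·0 − 14.5·5 = -72.5000; (r_i+r_j)·cross = 18.5·-72.5000 = -1341.2500
edge 2: (14.5,0)→(12,35.5)  cross = 14.5·35.5 − 12·0 = 514.7500; (r_i+r_j)·cross = 26.5·514.7500 = 13640.8750
edge 3: (12,35.5)→(0.5,21.5)  cross = 12·21.5 − 0.5·35.5 = 240.2500; (r_i+r_j)·cross = 12.5·240.2500 = 3003.1250
Σcross = 599.0000 → A = |Σcross|/2 = 299.5000 mm²
Σ(r_i+r_j)·cross = 14927.0000 → first moment M = |Σ|/6 = 2487.8333
R_c = M/A = 2487.8333/299.5000 = 8.3066 mm
θ = 296° = 5.166175 rad
V = θ·R_c·A = 5.166175·8.3066·299.5000 = 12852.581 mm³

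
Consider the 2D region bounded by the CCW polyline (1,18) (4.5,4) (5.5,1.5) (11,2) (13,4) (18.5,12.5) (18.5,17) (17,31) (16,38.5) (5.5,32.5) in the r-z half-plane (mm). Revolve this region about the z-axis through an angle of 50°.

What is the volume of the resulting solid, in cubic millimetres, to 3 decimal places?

Volume = 4075.798 mm³

Profile (r,z), 10 vertices: (1,18) (4.5,4) (5.5,1.5) (11,2) (13,4) (18.5,12.5) (18.5,17) (17,31) (16,38.5) (5.5,32.5)
edge 0: (1,18)→(4.5,4)  cross = 1·4 − 4.5·18 = -77.0000; (r_i+r_j)·cross = 5.5·-77.0000 = -423.5000
edge 1: (4.5,4)→(5.5,1.5)  cross = 4.5·1.5 − 5.5·4 = -15.2500; (r_i+r_j)·cross = 10·-15.2500 = -152.5000
edge 2: (5.5,1.5)→(11,2)  cross = 5.5·2 − 11·1.5 = -5.5000; (r_i+r_j)·cross = 16.5·-5.5000 = -90.7500
edge 3: (11,2)→(13,4)  cross = 11·4 − 13·2 = 18.0000; (r_i+r_j)·cross = 24·18.0000 = 432.0000
edge 4: (13,4)→(18.5,12.5)  cross = 13·12.5 − 18.5·4 = 88.5000; (r_i+r_j)·cross = 31.5·88.5000 = 2787.7500
edge 5: (18.5,12.5)→(18.5,17)  cross = 18.5·17 − 18.5·12.5 = 83.2500; (r_i+r_j)·cross = 37·83.2500 = 3080.2500
edge 6: (18.5,17)→(17,31)  cross = 18.5·31 − 17·17 = 284.5000; (r_i+r_j)·cross = 35.5·284.5000 = 10099.7500
edge 7: (17,31)→(16,38.5)  cross = 17·38.5 − 16·31 = 158.5000; (r_i+r_j)·cross = 33·158.5000 = 5230.5000
edge 8: (16,38.5)→(5.5,32.5)  cross = 16·32.5 − 5.5·38.5 = 308.2500; (r_i+r_j)·cross = 21.5·308.2500 = 6627.3750
edge 9: (5.5,32.5)→(1,18)  cross = 5.5·18 − 1·32.5 = 66.5000; (r_i+r_j)·cross = 6.5·66.5000 = 432.2500
Σcross = 909.7500 → A = |Σcross|/2 = 454.8750 mm²
Σ(r_i+r_j)·cross = 28023.1250 → first moment M = |Σ|/6 = 4670.5208
R_c = M/A = 4670.5208/454.8750 = 10.2677 mm
θ = 50° = 0.872665 rad
V = θ·R_c·A = 0.872665·10.2677·454.8750 = 4075.798 mm³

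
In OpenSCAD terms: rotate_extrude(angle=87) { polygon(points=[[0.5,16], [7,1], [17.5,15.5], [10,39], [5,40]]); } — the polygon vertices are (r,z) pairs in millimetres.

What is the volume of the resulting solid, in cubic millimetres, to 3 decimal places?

Profile (r,z), 5 vertices: (0.5,16) (7,1) (17.5,15.5) (10,39) (5,40)
edge 0: (0.5,16)→(7,1)  cross = 0.5·1 − 7·16 = -111.5000; (r_i+r_j)·cross = 7.5·-111.5000 = -836.2500
edge 1: (7,1)→(17.5,15.5)  cross = 7·15.5 − 17.5·1 = 91.0000; (r_i+r_j)·cross = 24.5·91.0000 = 2229.5000
edge 2: (17.5,15.5)→(10,39)  cross = 17.5·39 − 10·15.5 = 527.5000; (r_i+r_j)·cross = 27.5·527.5000 = 14506.2500
edge 3: (10,39)→(5,40)  cross = 10·40 − 5·39 = 205.0000; (r_i+r_j)·cross = 15·205.0000 = 3075.0000
edge 4: (5,40)→(0.5,16)  cross = 5·16 − 0.5·40 = 60.0000; (r_i+r_j)·cross = 5.5·60.0000 = 330.0000
Σcross = 772.0000 → A = |Σcross|/2 = 386.0000 mm²
Σ(r_i+r_j)·cross = 19304.5000 → first moment M = |Σ|/6 = 3217.4167
R_c = M/A = 3217.4167/386.0000 = 8.3353 mm
θ = 87° = 1.518436 rad
V = θ·R_c·A = 1.518436·8.3353·386.0000 = 4885.443 mm³

Volume = 4885.443 mm³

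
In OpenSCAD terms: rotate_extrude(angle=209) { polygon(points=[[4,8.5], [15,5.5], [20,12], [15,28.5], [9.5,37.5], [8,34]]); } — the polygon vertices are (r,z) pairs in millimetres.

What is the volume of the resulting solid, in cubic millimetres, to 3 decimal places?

Volume = 12663.655 mm³

Profile (r,z), 6 vertices: (4,8.5) (15,5.5) (20,12) (15,28.5) (9.5,37.5) (8,34)
edge 0: (4,8.5)→(15,5.5)  cross = 4·5.5 − 15·8.5 = -105.5000; (r_i+r_j)·cross = 19·-105.5000 = -2004.5000
edge 1: (15,5.5)→(20,12)  cross = 15·12 − 20·5.5 = 70.0000; (r_i+r_j)·cross = 35·70.0000 = 2450.0000
edge 2: (20,12)→(15,28.5)  cross = 20·28.5 − 15·12 = 390.0000; (r_i+r_j)·cross = 35·390.0000 = 13650.0000
edge 3: (15,28.5)→(9.5,37.5)  cross = 15·37.5 − 9.5·28.5 = 291.7500; (r_i+r_j)·cross = 24.5·291.7500 = 7147.8750
edge 4: (9.5,37.5)→(8,34)  cross = 9.5·34 − 8·37.5 = 23.0000; (r_i+r_j)·cross = 17.5·23.0000 = 402.5000
edge 5: (8,34)→(4,8.5)  cross = 8·8.5 − 4·34 = -68.0000; (r_i+r_j)·cross = 12·-68.0000 = -816.0000
Σcross = 601.2500 → A = |Σcross|/2 = 300.6250 mm²
Σ(r_i+r_j)·cross = 20829.8750 → first moment M = |Σ|/6 = 3471.6458
R_c = M/A = 3471.6458/300.6250 = 11.5481 mm
θ = 209° = 3.647738 rad
V = θ·R_c·A = 3.647738·11.5481·300.6250 = 12663.655 mm³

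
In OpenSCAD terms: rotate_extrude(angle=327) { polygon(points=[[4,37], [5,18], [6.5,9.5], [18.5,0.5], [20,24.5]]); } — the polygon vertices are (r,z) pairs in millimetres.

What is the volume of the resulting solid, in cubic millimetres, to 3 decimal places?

Profile (r,z), 5 vertices: (4,37) (5,18) (6.5,9.5) (18.5,0.5) (20,24.5)
edge 0: (4,37)→(5,18)  cross = 4·18 − 5·37 = -113.0000; (r_i+r_j)·cross = 9·-113.0000 = -1017.0000
edge 1: (5,18)→(6.5,9.5)  cross = 5·9.5 − 6.5·18 = -69.5000; (r_i+r_j)·cross = 11.5·-69.5000 = -799.2500
edge 2: (6.5,9.5)→(18.5,0.5)  cross = 6.5·0.5 − 18.5·9.5 = -172.5000; (r_i+r_j)·cross = 25·-172.5000 = -4312.5000
edge 3: (18.5,0.5)→(20,24.5)  cross = 18.5·24.5 − 20·0.5 = 443.2500; (r_i+r_j)·cross = 38.5·443.2500 = 17065.1250
edge 4: (20,24.5)→(4,37)  cross = 20·37 − 4·24.5 = 642.0000; (r_i+r_j)·cross = 24·642.0000 = 15408.0000
Σcross = 730.2500 → A = |Σcross|/2 = 365.1250 mm²
Σ(r_i+r_j)·cross = 26344.3750 → first moment M = |Σ|/6 = 4390.7292
R_c = M/A = 4390.7292/365.1250 = 12.0253 mm
θ = 327° = 5.707227 rad
V = θ·R_c·A = 5.707227·12.0253·365.1250 = 25058.887 mm³

Volume = 25058.887 mm³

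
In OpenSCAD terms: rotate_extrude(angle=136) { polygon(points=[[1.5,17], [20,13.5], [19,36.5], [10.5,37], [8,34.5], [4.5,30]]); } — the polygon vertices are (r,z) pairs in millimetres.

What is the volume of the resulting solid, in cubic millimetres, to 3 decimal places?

Volume = 9296.194 mm³

Profile (r,z), 6 vertices: (1.5,17) (20,13.5) (19,36.5) (10.5,37) (8,34.5) (4.5,30)
edge 0: (1.5,17)→(20,13.5)  cross = 1.5·13.5 − 20·17 = -319.7500; (r_i+r_j)·cross = 21.5·-319.7500 = -6874.6250
edge 1: (20,13.5)→(19,36.5)  cross = 20·36.5 − 19·13.5 = 473.5000; (r_i+r_j)·cross = 39·473.5000 = 18466.5000
edge 2: (19,36.5)→(10.5,37)  cross = 19·37 − 10.5·36.5 = 319.7500; (r_i+r_j)·cross = 29.5·319.7500 = 9432.6250
edge 3: (10.5,37)→(8,34.5)  cross = 10.5·34.5 − 8·37 = 66.2500; (r_i+r_j)·cross = 18.5·66.2500 = 1225.6250
edge 4: (8,34.5)→(4.5,30)  cross = 8·30 − 4.5·34.5 = 84.7500; (r_i+r_j)·cross = 12.5·84.7500 = 1059.3750
edge 5: (4.5,30)→(1.5,17)  cross = 4.5·17 − 1.5·30 = 31.5000; (r_i+r_j)·cross = 6·31.5000 = 189.0000
Σcross = 656.0000 → A = |Σcross|/2 = 328.0000 mm²
Σ(r_i+r_j)·cross = 23498.5000 → first moment M = |Σ|/6 = 3916.4167
R_c = M/A = 3916.4167/328.0000 = 11.9403 mm
θ = 136° = 2.373648 rad
V = θ·R_c·A = 2.373648·11.9403·328.0000 = 9296.194 mm³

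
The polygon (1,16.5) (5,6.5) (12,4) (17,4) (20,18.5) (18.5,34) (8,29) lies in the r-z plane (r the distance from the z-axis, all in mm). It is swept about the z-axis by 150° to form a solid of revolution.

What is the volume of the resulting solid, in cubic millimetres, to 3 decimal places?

Profile (r,z), 7 vertices: (1,16.5) (5,6.5) (12,4) (17,4) (20,18.5) (18.5,34) (8,29)
edge 0: (1,16.5)→(5,6.5)  cross = 1·6.5 − 5·16.5 = -76.0000; (r_i+r_j)·cross = 6·-76.0000 = -456.0000
edge 1: (5,6.5)→(12,4)  cross = 5·4 − 12·6.5 = -58.0000; (r_i+r_j)·cross = 17·-58.0000 = -986.0000
edge 2: (12,4)→(17,4)  cross = 12·4 − 17·4 = -20.0000; (r_i+r_j)·cross = 29·-20.0000 = -580.0000
edge 3: (17,4)→(20,18.5)  cross = 17·18.5 − 20·4 = 234.5000; (r_i+r_j)·cross = 37·234.5000 = 8676.5000
edge 4: (20,18.5)→(18.5,34)  cross = 20·34 − 18.5·18.5 = 337.7500; (r_i+r_j)·cross = 38.5·337.7500 = 13003.3750
edge 5: (18.5,34)→(8,29)  cross = 18.5·29 − 8·34 = 264.5000; (r_i+r_j)·cross = 26.5·264.5000 = 7009.2500
edge 6: (8,29)→(1,16.5)  cross = 8·16.5 − 1·29 = 103.0000; (r_i+r_j)·cross = 9·103.0000 = 927.0000
Σcross = 785.7500 → A = |Σcross|/2 = 392.8750 mm²
Σ(r_i+r_j)·cross = 27594.1250 → first moment M = |Σ|/6 = 4599.0208
R_c = M/A = 4599.0208/392.8750 = 11.7061 mm
θ = 150° = 2.617994 rad
V = θ·R_c·A = 2.617994·11.7061·392.8750 = 12040.208 mm³

Volume = 12040.208 mm³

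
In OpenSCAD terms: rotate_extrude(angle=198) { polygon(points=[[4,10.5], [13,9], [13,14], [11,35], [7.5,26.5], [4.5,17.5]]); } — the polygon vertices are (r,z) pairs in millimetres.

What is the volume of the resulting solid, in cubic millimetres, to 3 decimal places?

Volume = 4430.634 mm³

Profile (r,z), 6 vertices: (4,10.5) (13,9) (13,14) (11,35) (7.5,26.5) (4.5,17.5)
edge 0: (4,10.5)→(13,9)  cross = 4·9 − 13·10.5 = -100.5000; (r_i+r_j)·cross = 17·-100.5000 = -1708.5000
edge 1: (13,9)→(13,14)  cross = 13·14 − 13·9 = 65.0000; (r_i+r_j)·cross = 26·65.0000 = 1690.0000
edge 2: (13,14)→(11,35)  cross = 13·35 − 11·14 = 301.0000; (r_i+r_j)·cross = 24·301.0000 = 7224.0000
edge 3: (11,35)→(7.5,26.5)  cross = 11·26.5 − 7.5·35 = 29.0000; (r_i+r_j)·cross = 18.5·29.0000 = 536.5000
edge 4: (7.5,26.5)→(4.5,17.5)  cross = 7.5·17.5 − 4.5·26.5 = 12.0000; (r_i+r_j)·cross = 12·12.0000 = 144.0000
edge 5: (4.5,17.5)→(4,10.5)  cross = 4.5·10.5 − 4·17.5 = -22.7500; (r_i+r_j)·cross = 8.5·-22.7500 = -193.3750
Σcross = 283.7500 → A = |Σcross|/2 = 141.8750 mm²
Σ(r_i+r_j)·cross = 7692.6250 → first moment M = |Σ|/6 = 1282.1042
R_c = M/A = 1282.1042/141.8750 = 9.0369 mm
θ = 198° = 3.455752 rad
V = θ·R_c·A = 3.455752·9.0369·141.8750 = 4430.634 mm³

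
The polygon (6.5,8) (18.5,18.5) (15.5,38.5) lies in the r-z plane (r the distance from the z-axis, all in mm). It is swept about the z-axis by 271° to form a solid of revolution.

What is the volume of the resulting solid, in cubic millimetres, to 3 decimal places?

Profile (r,z), 3 vertices: (6.5,8) (18.5,18.5) (15.5,38.5)
edge 0: (6.5,8)→(18.5,18.5)  cross = 6.5·18.5 − 18.5·8 = -27.7500; (r_i+r_j)·cross = 25·-27.7500 = -693.7500
edge 1: (18.5,18.5)→(15.5,38.5)  cross = 18.5·38.5 − 15.5·18.5 = 425.5000; (r_i+r_j)·cross = 34·425.5000 = 14467.0000
edge 2: (15.5,38.5)→(6.5,8)  cross = 15.5·8 − 6.5·38.5 = -126.2500; (r_i+r_j)·cross = 22·-126.2500 = -2777.5000
Σcross = 271.5000 → A = |Σcross|/2 = 135.7500 mm²
Σ(r_i+r_j)·cross = 10995.7500 → first moment M = |Σ|/6 = 1832.6250
R_c = M/A = 1832.6250/135.7500 = 13.5000 mm
θ = 271° = 4.729842 rad
V = θ·R_c·A = 4.729842·13.5000·135.7500 = 8668.027 mm³

Volume = 8668.027 mm³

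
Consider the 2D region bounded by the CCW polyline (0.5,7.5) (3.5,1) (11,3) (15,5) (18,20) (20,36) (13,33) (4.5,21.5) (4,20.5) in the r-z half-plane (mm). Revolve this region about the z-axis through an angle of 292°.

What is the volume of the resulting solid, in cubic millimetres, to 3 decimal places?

Volume = 21467.785 mm³

Profile (r,z), 9 vertices: (0.5,7.5) (3.5,1) (11,3) (15,5) (18,20) (20,36) (13,33) (4.5,21.5) (4,20.5)
edge 0: (0.5,7.5)→(3.5,1)  cross = 0.5·1 − 3.5·7.5 = -25.7500; (r_i+r_j)·cross = 4·-25.7500 = -103.0000
edge 1: (3.5,1)→(11,3)  cross = 3.5·3 − 11·1 = -0.5000; (r_i+r_j)·cross = 14.5·-0.5000 = -7.2500
edge 2: (11,3)→(15,5)  cross = 11·5 − 15·3 = 10.0000; (r_i+r_j)·cross = 26·10.0000 = 260.0000
edge 3: (15,5)→(18,20)  cross = 15·20 − 18·5 = 210.0000; (r_i+r_j)·cross = 33·210.0000 = 6930.0000
edge 4: (18,20)→(20,36)  cross = 18·36 − 20·20 = 248.0000; (r_i+r_j)·cross = 38·248.0000 = 9424.0000
edge 5: (20,36)→(13,33)  cross = 20·33 − 13·36 = 192.0000; (r_i+r_j)·cross = 33·192.0000 = 6336.0000
edge 6: (13,33)→(4.5,21.5)  cross = 13·21.5 − 4.5·33 = 131.0000; (r_i+r_j)·cross = 17.5·131.0000 = 2292.5000
edge 7: (4.5,21.5)→(4,20.5)  cross = 4.5·20.5 − 4·21.5 = 6.2500; (r_i+r_j)·cross = 8.5·6.2500 = 53.1250
edge 8: (4,20.5)→(0.5,7.5)  cross = 4·7.5 − 0.5·20.5 = 19.7500; (r_i+r_j)·cross = 4.5·19.7500 = 88.8750
Σcross = 790.7500 → A = |Σcross|/2 = 395.3750 mm²
Σ(r_i+r_j)·cross = 25274.2500 → first moment M = |Σ|/6 = 4212.3750
R_c = M/A = 4212.3750/395.3750 = 10.6541 mm
θ = 292° = 5.096361 rad
V = θ·R_c·A = 5.096361·10.6541·395.3750 = 21467.785 mm³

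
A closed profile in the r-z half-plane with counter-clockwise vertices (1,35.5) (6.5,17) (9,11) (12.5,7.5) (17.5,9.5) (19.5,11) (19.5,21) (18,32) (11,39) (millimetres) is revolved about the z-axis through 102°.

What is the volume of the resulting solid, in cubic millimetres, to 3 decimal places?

Profile (r,z), 9 vertices: (1,35.5) (6.5,17) (9,11) (12.5,7.5) (17.5,9.5) (19.5,11) (19.5,21) (18,32) (11,39)
edge 0: (1,35.5)→(6.5,17)  cross = 1·17 − 6.5·35.5 = -213.7500; (r_i+r_j)·cross = 7.5·-213.7500 = -1603.1250
edge 1: (6.5,17)→(9,11)  cross = 6.5·11 − 9·17 = -81.5000; (r_i+r_j)·cross = 15.5·-81.5000 = -1263.2500
edge 2: (9,11)→(12.5,7.5)  cross = 9·7.5 − 12.5·11 = -70.0000; (r_i+r_j)·cross = 21.5·-70.0000 = -1505.0000
edge 3: (12.5,7.5)→(17.5,9.5)  cross = 12.5·9.5 − 17.5·7.5 = -12.5000; (r_i+r_j)·cross = 30·-12.5000 = -375.0000
edge 4: (17.5,9.5)→(19.5,11)  cross = 17.5·11 − 19.5·9.5 = 7.2500; (r_i+r_j)·cross = 37·7.2500 = 268.2500
edge 5: (19.5,11)→(19.5,21)  cross = 19.5·21 − 19.5·11 = 195.0000; (r_i+r_j)·cross = 39·195.0000 = 7605.0000
edge 6: (19.5,21)→(18,32)  cross = 19.5·32 − 18·21 = 246.0000; (r_i+r_j)·cross = 37.5·246.0000 = 9225.0000
edge 7: (18,32)→(11,39)  cross = 18·39 − 11·32 = 350.0000; (r_i+r_j)·cross = 29·350.0000 = 10150.0000
edge 8: (11,39)→(1,35.5)  cross = 11·35.5 − 1·39 = 351.5000; (r_i+r_j)·cross = 12·351.5000 = 4218.0000
Σcross = 772.0000 → A = |Σcross|/2 = 386.0000 mm²
Σ(r_i+r_j)·cross = 26719.8750 → first moment M = |Σ|/6 = 4453.3125
R_c = M/A = 4453.3125/386.0000 = 11.5371 mm
θ = 102° = 1.780236 rad
V = θ·R_c·A = 1.780236·11.5371·386.0000 = 7927.947 mm³

Volume = 7927.947 mm³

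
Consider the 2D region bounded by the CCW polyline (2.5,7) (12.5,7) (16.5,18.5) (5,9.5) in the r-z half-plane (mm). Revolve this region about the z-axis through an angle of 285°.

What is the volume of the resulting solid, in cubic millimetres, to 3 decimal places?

Profile (r,z), 4 vertices: (2.5,7) (12.5,7) (16.5,18.5) (5,9.5)
edge 0: (2.5,7)→(12.5,7)  cross = 2.5·7 − 12.5·7 = -70.0000; (r_i+r_j)·cross = 15·-70.0000 = -1050.0000
edge 1: (12.5,7)→(16.5,18.5)  cross = 12.5·18.5 − 16.5·7 = 115.7500; (r_i+r_j)·cross = 29·115.7500 = 3356.7500
edge 2: (16.5,18.5)→(5,9.5)  cross = 16.5·9.5 − 5·18.5 = 64.2500; (r_i+r_j)·cross = 21.5·64.2500 = 1381.3750
edge 3: (5,9.5)→(2.5,7)  cross = 5·7 − 2.5·9.5 = 11.2500; (r_i+r_j)·cross = 7.5·11.2500 = 84.3750
Σcross = 121.2500 → A = |Σcross|/2 = 60.6250 mm²
Σ(r_i+r_j)·cross = 3772.5000 → first moment M = |Σ|/6 = 628.7500
R_c = M/A = 628.7500/60.6250 = 10.3711 mm
θ = 285° = 4.974188 rad
V = θ·R_c·A = 4.974188·10.3711·60.6250 = 3127.521 mm³

Volume = 3127.521 mm³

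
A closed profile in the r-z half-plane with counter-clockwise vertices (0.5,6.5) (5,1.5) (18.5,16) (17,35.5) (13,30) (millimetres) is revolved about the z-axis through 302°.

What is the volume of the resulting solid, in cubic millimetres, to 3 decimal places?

Volume = 15026.551 mm³

Profile (r,z), 5 vertices: (0.5,6.5) (5,1.5) (18.5,16) (17,35.5) (13,30)
edge 0: (0.5,6.5)→(5,1.5)  cross = 0.5·1.5 − 5·6.5 = -31.7500; (r_i+r_j)·cross = 5.5·-31.7500 = -174.6250
edge 1: (5,1.5)→(18.5,16)  cross = 5·16 − 18.5·1.5 = 52.2500; (r_i+r_j)·cross = 23.5·52.2500 = 1227.8750
edge 2: (18.5,16)→(17,35.5)  cross = 18.5·35.5 − 17·16 = 384.7500; (r_i+r_j)·cross = 35.5·384.7500 = 13658.6250
edge 3: (17,35.5)→(13,30)  cross = 17·30 − 13·35.5 = 48.5000; (r_i+r_j)·cross = 30·48.5000 = 1455.0000
edge 4: (13,30)→(0.5,6.5)  cross = 13·6.5 − 0.5·30 = 69.5000; (r_i+r_j)·cross = 13.5·69.5000 = 938.2500
Σcross = 523.2500 → A = |Σcross|/2 = 261.6250 mm²
Σ(r_i+r_j)·cross = 17105.1250 → first moment M = |Σ|/6 = 2850.8542
R_c = M/A = 2850.8542/261.6250 = 10.8967 mm
θ = 302° = 5.270894 rad
V = θ·R_c·A = 5.270894·10.8967·261.6250 = 15026.551 mm³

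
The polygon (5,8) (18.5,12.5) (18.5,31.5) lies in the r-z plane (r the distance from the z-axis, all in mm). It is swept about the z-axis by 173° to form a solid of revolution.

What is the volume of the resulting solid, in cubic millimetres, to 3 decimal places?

Profile (r,z), 3 vertices: (5,8) (18.5,12.5) (18.5,31.5)
edge 0: (5,8)→(18.5,12.5)  cross = 5·12.5 − 18.5·8 = -85.5000; (r_i+r_j)·cross = 23.5·-85.5000 = -2009.2500
edge 1: (18.5,12.5)→(18.5,31.5)  cross = 18.5·31.5 − 18.5·12.5 = 351.5000; (r_i+r_j)·cross = 37·351.5000 = 13005.5000
edge 2: (18.5,31.5)→(5,8)  cross = 18.5·8 − 5·31.5 = -9.5000; (r_i+r_j)·cross = 23.5·-9.5000 = -223.2500
Σcross = 256.5000 → A = |Σcross|/2 = 128.2500 mm²
Σ(r_i+r_j)·cross = 10773.0000 → first moment M = |Σ|/6 = 1795.5000
R_c = M/A = 1795.5000/128.2500 = 14.0000 mm
θ = 173° = 3.019420 rad
V = θ·R_c·A = 3.019420·14.0000·128.2500 = 5421.368 mm³

Volume = 5421.368 mm³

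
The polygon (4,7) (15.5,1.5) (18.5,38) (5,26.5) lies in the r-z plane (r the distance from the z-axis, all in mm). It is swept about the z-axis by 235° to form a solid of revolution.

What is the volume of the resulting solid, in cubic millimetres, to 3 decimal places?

Volume = 16064.729 mm³

Profile (r,z), 4 vertices: (4,7) (15.5,1.5) (18.5,38) (5,26.5)
edge 0: (4,7)→(15.5,1.5)  cross = 4·1.5 − 15.5·7 = -102.5000; (r_i+r_j)·cross = 19.5·-102.5000 = -1998.7500
edge 1: (15.5,1.5)→(18.5,38)  cross = 15.5·38 − 18.5·1.5 = 561.2500; (r_i+r_j)·cross = 34·561.2500 = 19082.5000
edge 2: (18.5,38)→(5,26.5)  cross = 18.5·26.5 − 5·38 = 300.2500; (r_i+r_j)·cross = 23.5·300.2500 = 7055.8750
edge 3: (5,26.5)→(4,7)  cross = 5·7 − 4·26.5 = -71.0000; (r_i+r_j)·cross = 9·-71.0000 = -639.0000
Σcross = 688.0000 → A = |Σcross|/2 = 344.0000 mm²
Σ(r_i+r_j)·cross = 23500.6250 → first moment M = |Σ|/6 = 3916.7708
R_c = M/A = 3916.7708/344.0000 = 11.3860 mm
θ = 235° = 4.101524 rad
V = θ·R_c·A = 4.101524·11.3860·344.0000 = 16064.729 mm³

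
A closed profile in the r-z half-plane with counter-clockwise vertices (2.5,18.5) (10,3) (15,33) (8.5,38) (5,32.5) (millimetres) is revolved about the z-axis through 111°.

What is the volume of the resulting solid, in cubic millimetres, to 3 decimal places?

Volume = 4184.036 mm³

Profile (r,z), 5 vertices: (2.5,18.5) (10,3) (15,33) (8.5,38) (5,32.5)
edge 0: (2.5,18.5)→(10,3)  cross = 2.5·3 − 10·18.5 = -177.5000; (r_i+r_j)·cross = 12.5·-177.5000 = -2218.7500
edge 1: (10,3)→(15,33)  cross = 10·33 − 15·3 = 285.0000; (r_i+r_j)·cross = 25·285.0000 = 7125.0000
edge 2: (15,33)→(8.5,38)  cross = 15·38 − 8.5·33 = 289.5000; (r_i+r_j)·cross = 23.5·289.5000 = 6803.2500
edge 3: (8.5,38)→(5,32.5)  cross = 8.5·32.5 − 5·38 = 86.2500; (r_i+r_j)·cross = 13.5·86.2500 = 1164.3750
edge 4: (5,32.5)→(2.5,18.5)  cross = 5·18.5 − 2.5·32.5 = 11.2500; (r_i+r_j)·cross = 7.5·11.2500 = 84.3750
Σcross = 494.5000 → A = |Σcross|/2 = 247.2500 mm²
Σ(r_i+r_j)·cross = 12958.2500 → first moment M = |Σ|/6 = 2159.7083
R_c = M/A = 2159.7083/247.2500 = 8.7349 mm
θ = 111° = 1.937315 rad
V = θ·R_c·A = 1.937315·8.7349·247.2500 = 4184.036 mm³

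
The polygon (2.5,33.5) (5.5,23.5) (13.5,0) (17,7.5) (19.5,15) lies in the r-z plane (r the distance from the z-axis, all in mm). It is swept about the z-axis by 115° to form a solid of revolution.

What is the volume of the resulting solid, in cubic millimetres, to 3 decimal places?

Volume = 4540.209 mm³

Profile (r,z), 5 vertices: (2.5,33.5) (5.5,23.5) (13.5,0) (17,7.5) (19.5,15)
edge 0: (2.5,33.5)→(5.5,23.5)  cross = 2.5·23.5 − 5.5·33.5 = -125.5000; (r_i+r_j)·cross = 8·-125.5000 = -1004.0000
edge 1: (5.5,23.5)→(13.5,0)  cross = 5.5·0 − 13.5·23.5 = -317.2500; (r_i+r_j)·cross = 19·-317.2500 = -6027.7500
edge 2: (13.5,0)→(17,7.5)  cross = 13.5·7.5 − 17·0 = 101.2500; (r_i+r_j)·cross = 30.5·101.2500 = 3088.1250
edge 3: (17,7.5)→(19.5,15)  cross = 17·15 − 19.5·7.5 = 108.7500; (r_i+r_j)·cross = 36.5·108.7500 = 3969.3750
edge 4: (19.5,15)→(2.5,33.5)  cross = 19.5·33.5 − 2.5·15 = 615.7500; (r_i+r_j)·cross = 22·615.7500 = 13546.5000
Σcross = 383.0000 → A = |Σcross|/2 = 191.5000 mm²
Σ(r_i+r_j)·cross = 13572.2500 → first moment M = |Σ|/6 = 2262.0417
R_c = M/A = 2262.0417/191.5000 = 11.8122 mm
θ = 115° = 2.007129 rad
V = θ·R_c·A = 2.007129·11.8122·191.5000 = 4540.209 mm³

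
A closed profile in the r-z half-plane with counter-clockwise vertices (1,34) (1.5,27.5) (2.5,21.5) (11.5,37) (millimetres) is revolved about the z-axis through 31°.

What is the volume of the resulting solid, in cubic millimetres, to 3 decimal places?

Volume = 185.198 mm³

Profile (r,z), 4 vertices: (1,34) (1.5,27.5) (2.5,21.5) (11.5,37)
edge 0: (1,34)→(1.5,27.5)  cross = 1·27.5 − 1.5·34 = -23.5000; (r_i+r_j)·cross = 2.5·-23.5000 = -58.7500
edge 1: (1.5,27.5)→(2.5,21.5)  cross = 1.5·21.5 − 2.5·27.5 = -36.5000; (r_i+r_j)·cross = 4·-36.5000 = -146.0000
edge 2: (2.5,21.5)→(11.5,37)  cross = 2.5·37 − 11.5·21.5 = -154.7500; (r_i+r_j)·cross = 14·-154.7500 = -2166.5000
edge 3: (11.5,37)→(1,34)  cross = 11.5·34 − 1·37 = 354.0000; (r_i+r_j)·cross = 12.5·354.0000 = 4425.0000
Σcross = 139.2500 → A = |Σcross|/2 = 69.6250 mm²
Σ(r_i+r_j)·cross = 2053.7500 → first moment M = |Σ|/6 = 342.2917
R_c = M/A = 342.2917/69.6250 = 4.9162 mm
θ = 31° = 0.541052 rad
V = θ·R_c·A = 0.541052·4.9162·69.6250 = 185.198 mm³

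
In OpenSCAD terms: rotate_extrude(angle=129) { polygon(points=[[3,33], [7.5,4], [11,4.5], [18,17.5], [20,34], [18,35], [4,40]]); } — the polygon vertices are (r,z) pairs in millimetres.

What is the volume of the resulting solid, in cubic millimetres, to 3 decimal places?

Volume = 10024.738 mm³

Profile (r,z), 7 vertices: (3,33) (7.5,4) (11,4.5) (18,17.5) (20,34) (18,35) (4,40)
edge 0: (3,33)→(7.5,4)  cross = 3·4 − 7.5·33 = -235.5000; (r_i+r_j)·cross = 10.5·-235.5000 = -2472.7500
edge 1: (7.5,4)→(11,4.5)  cross = 7.5·4.5 − 11·4 = -10.2500; (r_i+r_j)·cross = 18.5·-10.2500 = -189.6250
edge 2: (11,4.5)→(18,17.5)  cross = 11·17.5 − 18·4.5 = 111.5000; (r_i+r_j)·cross = 29·111.5000 = 3233.5000
edge 3: (18,17.5)→(20,34)  cross = 18·34 − 20·17.5 = 262.0000; (r_i+r_j)·cross = 38·262.0000 = 9956.0000
edge 4: (20,34)→(18,35)  cross = 20·35 − 18·34 = 88.0000; (r_i+r_j)·cross = 38·88.0000 = 3344.0000
edge 5: (18,35)→(4,40)  cross = 18·40 − 4·35 = 580.0000; (r_i+r_j)·cross = 22·580.0000 = 12760.0000
edge 6: (4,40)→(3,33)  cross = 4·33 − 3·40 = 12.0000; (r_i+r_j)·cross = 7·12.0000 = 84.0000
Σcross = 807.7500 → A = |Σcross|/2 = 403.8750 mm²
Σ(r_i+r_j)·cross = 26715.1250 → first moment M = |Σ|/6 = 4452.5208
R_c = M/A = 4452.5208/403.8750 = 11.0245 mm
θ = 129° = 2.251475 rad
V = θ·R_c·A = 2.251475·11.0245·403.8750 = 10024.738 mm³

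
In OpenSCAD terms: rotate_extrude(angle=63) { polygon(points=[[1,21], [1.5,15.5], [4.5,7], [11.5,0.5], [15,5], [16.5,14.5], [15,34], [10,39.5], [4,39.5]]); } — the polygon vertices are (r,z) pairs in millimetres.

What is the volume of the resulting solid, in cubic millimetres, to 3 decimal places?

Profile (r,z), 9 vertices: (1,21) (1.5,15.5) (4.5,7) (11.5,0.5) (15,5) (16.5,14.5) (15,34) (10,39.5) (4,39.5)
edge 0: (1,21)→(1.5,15.5)  cross = 1·15.5 − 1.5·21 = -16.0000; (r_i+r_j)·cross = 2.5·-16.0000 = -40.0000
edge 1: (1.5,15.5)→(4.5,7)  cross = 1.5·7 − 4.5·15.5 = -59.2500; (r_i+r_j)·cross = 6·-59.2500 = -355.5000
edge 2: (4.5,7)→(11.5,0.5)  cross = 4.5·0.5 − 11.5·7 = -78.2500; (r_i+r_j)·cross = 16·-78.2500 = -1252.0000
edge 3: (11.5,0.5)→(15,5)  cross = 11.5·5 − 15·0.5 = 50.0000; (r_i+r_j)·cross = 26.5·50.0000 = 1325.0000
edge 4: (15,5)→(16.5,14.5)  cross = 15·14.5 − 16.5·5 = 135.0000; (r_i+r_j)·cross = 31.5·135.0000 = 4252.5000
edge 5: (16.5,14.5)→(15,34)  cross = 16.5·34 − 15·14.5 = 343.5000; (r_i+r_j)·cross = 31.5·343.5000 = 10820.2500
edge 6: (15,34)→(10,39.5)  cross = 15·39.5 − 10·34 = 252.5000; (r_i+r_j)·cross = 25·252.5000 = 6312.5000
edge 7: (10,39.5)→(4,39.5)  cross = 10·39.5 − 4·39.5 = 237.0000; (r_i+r_j)·cross = 14·237.0000 = 3318.0000
edge 8: (4,39.5)→(1,21)  cross = 4·21 − 1·39.5 = 44.5000; (r_i+r_j)·cross = 5·44.5000 = 222.5000
Σcross = 909.0000 → A = |Σcross|/2 = 454.5000 mm²
Σ(r_i+r_j)·cross = 24603.2500 → first moment M = |Σ|/6 = 4100.5417
R_c = M/A = 4100.5417/454.5000 = 9.0221 mm
θ = 63° = 1.099557 rad
V = θ·R_c·A = 1.099557·9.0221·454.5000 = 4508.781 mm³

Volume = 4508.781 mm³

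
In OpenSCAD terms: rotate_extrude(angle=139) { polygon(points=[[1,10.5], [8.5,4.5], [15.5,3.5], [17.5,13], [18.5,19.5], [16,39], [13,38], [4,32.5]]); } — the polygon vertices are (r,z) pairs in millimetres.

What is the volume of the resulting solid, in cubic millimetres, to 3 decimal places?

Volume = 11399.355 mm³

Profile (r,z), 8 vertices: (1,10.5) (8.5,4.5) (15.5,3.5) (17.5,13) (18.5,19.5) (16,39) (13,38) (4,32.5)
edge 0: (1,10.5)→(8.5,4.5)  cross = 1·4.5 − 8.5·10.5 = -84.7500; (r_i+r_j)·cross = 9.5·-84.7500 = -805.1250
edge 1: (8.5,4.5)→(15.5,3.5)  cross = 8.5·3.5 − 15.5·4.5 = -40.0000; (r_i+r_j)·cross = 24·-40.0000 = -960.0000
edge 2: (15.5,3.5)→(17.5,13)  cross = 15.5·13 − 17.5·3.5 = 140.2500; (r_i+r_j)·cross = 33·140.2500 = 4628.2500
edge 3: (17.5,13)→(18.5,19.5)  cross = 17.5·19.5 − 18.5·13 = 100.7500; (r_i+r_j)·cross = 36·100.7500 = 3627.0000
edge 4: (18.5,19.5)→(16,39)  cross = 18.5·39 − 16·19.5 = 409.5000; (r_i+r_j)·cross = 34.5·409.5000 = 14127.7500
edge 5: (16,39)→(13,38)  cross = 16·38 − 13·39 = 101.0000; (r_i+r_j)·cross = 29·101.0000 = 2929.0000
edge 6: (13,38)→(4,32.5)  cross = 13·32.5 − 4·38 = 270.5000; (r_i+r_j)·cross = 17·270.5000 = 4598.5000
edge 7: (4,32.5)→(1,10.5)  cross = 4·10.5 − 1·32.5 = 9.5000; (r_i+r_j)·cross = 5·9.5000 = 47.5000
Σcross = 906.7500 → A = |Σcross|/2 = 453.3750 mm²
Σ(r_i+r_j)·cross = 28192.8750 → first moment M = |Σ|/6 = 4698.8125
R_c = M/A = 4698.8125/453.3750 = 10.3641 mm
θ = 139° = 2.426008 rad
V = θ·R_c·A = 2.426008·10.3641·453.3750 = 11399.355 mm³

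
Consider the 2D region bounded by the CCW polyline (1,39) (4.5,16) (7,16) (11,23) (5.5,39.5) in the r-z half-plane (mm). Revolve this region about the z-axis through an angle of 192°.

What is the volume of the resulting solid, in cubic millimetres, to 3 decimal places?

Profile (r,z), 5 vertices: (1,39) (4.5,16) (7,16) (11,23) (5.5,39.5)
edge 0: (1,39)→(4.5,16)  cross = 1·16 − 4.5·39 = -159.5000; (r_i+r_j)·cross = 5.5·-159.5000 = -877.2500
edge 1: (4.5,16)→(7,16)  cross = 4.5·16 − 7·16 = -40.0000; (r_i+r_j)·cross = 11.5·-40.0000 = -460.0000
edge 2: (7,16)→(11,23)  cross = 7·23 − 11·16 = -15.0000; (r_i+r_j)·cross = 18·-15.0000 = -270.0000
edge 3: (11,23)→(5.5,39.5)  cross = 11·39.5 − 5.5·23 = 308.0000; (r_i+r_j)·cross = 16.5·308.0000 = 5082.0000
edge 4: (5.5,39.5)→(1,39)  cross = 5.5·39 − 1·39.5 = 175.0000; (r_i+r_j)·cross = 6.5·175.0000 = 1137.5000
Σcross = 268.5000 → A = |Σcross|/2 = 134.2500 mm²
Σ(r_i+r_j)·cross = 4612.2500 → first moment M = |Σ|/6 = 768.7083
R_c = M/A = 768.7083/134.2500 = 5.7259 mm
θ = 192° = 3.351032 rad
V = θ·R_c·A = 3.351032·5.7259·134.2500 = 2575.966 mm³

Volume = 2575.966 mm³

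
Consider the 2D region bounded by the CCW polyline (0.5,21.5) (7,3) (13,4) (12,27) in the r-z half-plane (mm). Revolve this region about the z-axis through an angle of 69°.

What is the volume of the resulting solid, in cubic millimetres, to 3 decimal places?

Volume = 1865.375 mm³

Profile (r,z), 4 vertices: (0.5,21.5) (7,3) (13,4) (12,27)
edge 0: (0.5,21.5)→(7,3)  cross = 0.5·3 − 7·21.5 = -149.0000; (r_i+r_j)·cross = 7.5·-149.0000 = -1117.5000
edge 1: (7,3)→(13,4)  cross = 7·4 − 13·3 = -11.0000; (r_i+r_j)·cross = 20·-11.0000 = -220.0000
edge 2: (13,4)→(12,27)  cross = 13·27 − 12·4 = 303.0000; (r_i+r_j)·cross = 25·303.0000 = 7575.0000
edge 3: (12,27)→(0.5,21.5)  cross = 12·21.5 − 0.5·27 = 244.5000; (r_i+r_j)·cross = 12.5·244.5000 = 3056.2500
Σcross = 387.5000 → A = |Σcross|/2 = 193.7500 mm²
Σ(r_i+r_j)·cross = 9293.7500 → first moment M = |Σ|/6 = 1548.9583
R_c = M/A = 1548.9583/193.7500 = 7.9946 mm
θ = 69° = 1.204277 rad
V = θ·R_c·A = 1.204277·7.9946·193.7500 = 1865.375 mm³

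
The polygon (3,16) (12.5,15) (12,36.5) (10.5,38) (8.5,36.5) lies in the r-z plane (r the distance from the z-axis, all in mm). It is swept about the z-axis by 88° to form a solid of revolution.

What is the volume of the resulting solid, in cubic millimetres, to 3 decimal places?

Volume = 1907.575 mm³

Profile (r,z), 5 vertices: (3,16) (12.5,15) (12,36.5) (10.5,38) (8.5,36.5)
edge 0: (3,16)→(12.5,15)  cross = 3·15 − 12.5·16 = -155.0000; (r_i+r_j)·cross = 15.5·-155.0000 = -2402.5000
edge 1: (12.5,15)→(12,36.5)  cross = 12.5·36.5 − 12·15 = 276.2500; (r_i+r_j)·cross = 24.5·276.2500 = 6768.1250
edge 2: (12,36.5)→(10.5,38)  cross = 12·38 − 10.5·36.5 = 72.7500; (r_i+r_j)·cross = 22.5·72.7500 = 1636.8750
edge 3: (10.5,38)→(8.5,36.5)  cross = 10.5·36.5 − 8.5·38 = 60.2500; (r_i+r_j)·cross = 19·60.2500 = 1144.7500
edge 4: (8.5,36.5)→(3,16)  cross = 8.5·16 − 3·36.5 = 26.5000; (r_i+r_j)·cross = 11.5·26.5000 = 304.7500
Σcross = 280.7500 → A = |Σcross|/2 = 140.3750 mm²
Σ(r_i+r_j)·cross = 7452.0000 → first moment M = |Σ|/6 = 1242.0000
R_c = M/A = 1242.0000/140.3750 = 8.8477 mm
θ = 88° = 1.535890 rad
V = θ·R_c·A = 1.535890·8.8477·140.3750 = 1907.575 mm³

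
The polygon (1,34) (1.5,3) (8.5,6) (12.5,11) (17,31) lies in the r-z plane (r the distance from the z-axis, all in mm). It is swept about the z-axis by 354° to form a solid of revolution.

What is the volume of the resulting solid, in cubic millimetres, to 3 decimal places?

Volume = 16336.120 mm³

Profile (r,z), 5 vertices: (1,34) (1.5,3) (8.5,6) (12.5,11) (17,31)
edge 0: (1,34)→(1.5,3)  cross = 1·3 − 1.5·34 = -48.0000; (r_i+r_j)·cross = 2.5·-48.0000 = -120.0000
edge 1: (1.5,3)→(8.5,6)  cross = 1.5·6 − 8.5·3 = -16.5000; (r_i+r_j)·cross = 10·-16.5000 = -165.0000
edge 2: (8.5,6)→(12.5,11)  cross = 8.5·11 − 12.5·6 = 18.5000; (r_i+r_j)·cross = 21·18.5000 = 388.5000
edge 3: (12.5,11)→(17,31)  cross = 12.5·31 − 17·11 = 200.5000; (r_i+r_j)·cross = 29.5·200.5000 = 5914.7500
edge 4: (17,31)→(1,34)  cross = 17·34 − 1·31 = 547.0000; (r_i+r_j)·cross = 18·547.0000 = 9846.0000
Σcross = 701.5000 → A = |Σcross|/2 = 350.7500 mm²
Σ(r_i+r_j)·cross = 15864.2500 → first moment M = |Σ|/6 = 2644.0417
R_c = M/A = 2644.0417/350.7500 = 7.5383 mm
θ = 354° = 6.178466 rad
V = θ·R_c·A = 6.178466·7.5383·350.7500 = 16336.120 mm³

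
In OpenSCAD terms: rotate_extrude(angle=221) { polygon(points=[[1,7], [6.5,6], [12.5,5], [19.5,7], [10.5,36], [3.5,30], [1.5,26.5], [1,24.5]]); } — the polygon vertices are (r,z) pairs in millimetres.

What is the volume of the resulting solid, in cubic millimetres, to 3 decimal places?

Volume = 13054.377 mm³

Profile (r,z), 8 vertices: (1,7) (6.5,6) (12.5,5) (19.5,7) (10.5,36) (3.5,30) (1.5,26.5) (1,24.5)
edge 0: (1,7)→(6.5,6)  cross = 1·6 − 6.5·7 = -39.5000; (r_i+r_j)·cross = 7.5·-39.5000 = -296.2500
edge 1: (6.5,6)→(12.5,5)  cross = 6.5·5 − 12.5·6 = -42.5000; (r_i+r_j)·cross = 19·-42.5000 = -807.5000
edge 2: (12.5,5)→(19.5,7)  cross = 12.5·7 − 19.5·5 = -10.0000; (r_i+r_j)·cross = 32·-10.0000 = -320.0000
edge 3: (19.5,7)→(10.5,36)  cross = 19.5·36 − 10.5·7 = 628.5000; (r_i+r_j)·cross = 30·628.5000 = 18855.0000
edge 4: (10.5,36)→(3.5,30)  cross = 10.5·30 − 3.5·36 = 189.0000; (r_i+r_j)·cross = 14·189.0000 = 2646.0000
edge 5: (3.5,30)→(1.5,26.5)  cross = 3.5·26.5 − 1.5·30 = 47.7500; (r_i+r_j)·cross = 5·47.7500 = 238.7500
edge 6: (1.5,26.5)→(1,24.5)  cross = 1.5·24.5 − 1·26.5 = 10.2500; (r_i+r_j)·cross = 2.5·10.2500 = 25.6250
edge 7: (1,24.5)→(1,7)  cross = 1·7 − 1·24.5 = -17.5000; (r_i+r_j)·cross = 2·-17.5000 = -35.0000
Σcross = 766.0000 → A = |Σcross|/2 = 383.0000 mm²
Σ(r_i+r_j)·cross = 20306.6250 → first moment M = |Σ|/6 = 3384.4375
R_c = M/A = 3384.4375/383.0000 = 8.8367 mm
θ = 221° = 3.857178 rad
V = θ·R_c·A = 3.857178·8.8367·383.0000 = 13054.377 mm³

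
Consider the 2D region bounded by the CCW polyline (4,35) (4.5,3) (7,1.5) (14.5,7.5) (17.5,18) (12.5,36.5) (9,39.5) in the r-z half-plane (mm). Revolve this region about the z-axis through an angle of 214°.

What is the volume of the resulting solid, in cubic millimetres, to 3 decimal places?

Profile (r,z), 7 vertices: (4,35) (4.5,3) (7,1.5) (14.5,7.5) (17.5,18) (12.5,36.5) (9,39.5)
edge 0: (4,35)→(4.5,3)  cross = 4·3 − 4.5·35 = -145.5000; (r_i+r_j)·cross = 8.5·-145.5000 = -1236.7500
edge 1: (4.5,3)→(7,1.5)  cross = 4.5·1.5 − 7·3 = -14.2500; (r_i+r_j)·cross = 11.5·-14.2500 = -163.8750
edge 2: (7,1.5)→(14.5,7.5)  cross = 7·7.5 − 14.5·1.5 = 30.7500; (r_i+r_j)·cross = 21.5·30.7500 = 661.1250
edge 3: (14.5,7.5)→(17.5,18)  cross = 14.5·18 − 17.5·7.5 = 129.7500; (r_i+r_j)·cross = 32·129.7500 = 4152.0000
edge 4: (17.5,18)→(12.5,36.5)  cross = 17.5·36.5 − 12.5·18 = 413.7500; (r_i+r_j)·cross = 30·413.7500 = 12412.5000
edge 5: (12.5,36.5)→(9,39.5)  cross = 12.5·39.5 − 9·36.5 = 165.2500; (r_i+r_j)·cross = 21.5·165.2500 = 3552.8750
edge 6: (9,39.5)→(4,35)  cross = 9·35 − 4·39.5 = 157.0000; (r_i+r_j)·cross = 13·157.0000 = 2041.0000
Σcross = 736.7500 → A = |Σcross|/2 = 368.3750 mm²
Σ(r_i+r_j)·cross = 21418.8750 → first moment M = |Σ|/6 = 3569.8125
R_c = M/A = 3569.8125/368.3750 = 9.6907 mm
θ = 214° = 3.735005 rad
V = θ·R_c·A = 3.735005·9.6907·368.3750 = 13333.266 mm³

Volume = 13333.266 mm³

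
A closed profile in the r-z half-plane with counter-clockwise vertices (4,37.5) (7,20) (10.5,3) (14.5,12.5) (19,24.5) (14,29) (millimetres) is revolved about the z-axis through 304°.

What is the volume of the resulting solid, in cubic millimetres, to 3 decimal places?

Profile (r,z), 6 vertices: (4,37.5) (7,20) (10.5,3) (14.5,12.5) (19,24.5) (14,29)
edge 0: (4,37.5)→(7,20)  cross = 4·20 − 7·37.5 = -182.5000; (r_i+r_j)·cross = 11·-182.5000 = -2007.5000
edge 1: (7,20)→(10.5,3)  cross = 7·3 − 10.5·20 = -189.0000; (r_i+r_j)·cross = 17.5·-189.0000 = -3307.5000
edge 2: (10.5,3)→(14.5,12.5)  cross = 10.5·12.5 − 14.5·3 = 87.7500; (r_i+r_j)·cross = 25·87.7500 = 2193.7500
edge 3: (14.5,12.5)→(19,24.5)  cross = 14.5·24.5 − 19·12.5 = 117.7500; (r_i+r_j)·cross = 33.5·117.7500 = 3944.6250
edge 4: (19,24.5)→(14,29)  cross = 19·29 − 14·24.5 = 208.0000; (r_i+r_j)·cross = 33·208.0000 = 6864.0000
edge 5: (14,29)→(4,37.5)  cross = 14·37.5 − 4·29 = 409.0000; (r_i+r_j)·cross = 18·409.0000 = 7362.0000
Σcross = 451.0000 → A = |Σcross|/2 = 225.5000 mm²
Σ(r_i+r_j)·cross = 15049.3750 → first moment M = |Σ|/6 = 2508.2292
R_c = M/A = 2508.2292/225.5000 = 11.1230 mm
θ = 304° = 5.305801 rad
V = θ·R_c·A = 5.305801·11.1230·225.5000 = 13308.165 mm³

Volume = 13308.165 mm³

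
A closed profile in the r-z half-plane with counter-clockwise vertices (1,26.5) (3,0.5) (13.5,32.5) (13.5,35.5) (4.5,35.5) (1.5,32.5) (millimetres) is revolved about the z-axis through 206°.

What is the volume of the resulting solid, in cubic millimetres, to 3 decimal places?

Volume = 5154.574 mm³

Profile (r,z), 6 vertices: (1,26.5) (3,0.5) (13.5,32.5) (13.5,35.5) (4.5,35.5) (1.5,32.5)
edge 0: (1,26.5)→(3,0.5)  cross = 1·0.5 − 3·26.5 = -79.0000; (r_i+r_j)·cross = 4·-79.0000 = -316.0000
edge 1: (3,0.5)→(13.5,32.5)  cross = 3·32.5 − 13.5·0.5 = 90.7500; (r_i+r_j)·cross = 16.5·90.7500 = 1497.3750
edge 2: (13.5,32.5)→(13.5,35.5)  cross = 13.5·35.5 − 13.5·32.5 = 40.5000; (r_i+r_j)·cross = 27·40.5000 = 1093.5000
edge 3: (13.5,35.5)→(4.5,35.5)  cross = 13.5·35.5 − 4.5·35.5 = 319.5000; (r_i+r_j)·cross = 18·319.5000 = 5751.0000
edge 4: (4.5,35.5)→(1.5,32.5)  cross = 4.5·32.5 − 1.5·35.5 = 93.0000; (r_i+r_j)·cross = 6·93.0000 = 558.0000
edge 5: (1.5,32.5)→(1,26.5)  cross = 1.5·26.5 − 1·32.5 = 7.2500; (r_i+r_j)·cross = 2.5·7.2500 = 18.1250
Σcross = 472.0000 → A = |Σcross|/2 = 236.0000 mm²
Σ(r_i+r_j)·cross = 8602.0000 → first moment M = |Σ|/6 = 1433.6667
R_c = M/A = 1433.6667/236.0000 = 6.0749 mm
θ = 206° = 3.595378 rad
V = θ·R_c·A = 3.595378·6.0749·236.0000 = 5154.574 mm³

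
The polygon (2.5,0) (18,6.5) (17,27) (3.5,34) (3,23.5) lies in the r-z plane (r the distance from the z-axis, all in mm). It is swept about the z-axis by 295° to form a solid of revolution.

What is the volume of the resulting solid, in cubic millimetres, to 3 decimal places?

Volume = 19681.738 mm³

Profile (r,z), 5 vertices: (2.5,0) (18,6.5) (17,27) (3.5,34) (3,23.5)
edge 0: (2.5,0)→(18,6.5)  cross = 2.5·6.5 − 18·0 = 16.2500; (r_i+r_j)·cross = 20.5·16.2500 = 333.1250
edge 1: (18,6.5)→(17,27)  cross = 18·27 − 17·6.5 = 375.5000; (r_i+r_j)·cross = 35·375.5000 = 13142.5000
edge 2: (17,27)→(3.5,34)  cross = 17·34 − 3.5·27 = 483.5000; (r_i+r_j)·cross = 20.5·483.5000 = 9911.7500
edge 3: (3.5,34)→(3,23.5)  cross = 3.5·23.5 − 3·34 = -19.7500; (r_i+r_j)·cross = 6.5·-19.7500 = -128.3750
edge 4: (3,23.5)→(2.5,0)  cross = 3·0 − 2.5·23.5 = -58.7500; (r_i+r_j)·cross = 5.5·-58.7500 = -323.1250
Σcross = 796.7500 → A = |Σcross|/2 = 398.3750 mm²
Σ(r_i+r_j)·cross = 22935.8750 → first moment M = |Σ|/6 = 3822.6458
R_c = M/A = 3822.6458/398.3750 = 9.5956 mm
θ = 295° = 5.148721 rad
V = θ·R_c·A = 5.148721·9.5956·398.3750 = 19681.738 mm³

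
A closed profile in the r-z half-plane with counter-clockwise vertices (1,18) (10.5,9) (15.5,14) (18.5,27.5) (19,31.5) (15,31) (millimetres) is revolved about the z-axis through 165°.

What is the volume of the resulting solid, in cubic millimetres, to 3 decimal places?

Volume = 6650.343 mm³

Profile (r,z), 6 vertices: (1,18) (10.5,9) (15.5,14) (18.5,27.5) (19,31.5) (15,31)
edge 0: (1,18)→(10.5,9)  cross = 1·9 − 10.5·18 = -180.0000; (r_i+r_j)·cross = 11.5·-180.0000 = -2070.0000
edge 1: (10.5,9)→(15.5,14)  cross = 10.5·14 − 15.5·9 = 7.5000; (r_i+r_j)·cross = 26·7.5000 = 195.0000
edge 2: (15.5,14)→(18.5,27.5)  cross = 15.5·27.5 − 18.5·14 = 167.2500; (r_i+r_j)·cross = 34·167.2500 = 5686.5000
edge 3: (18.5,27.5)→(19,31.5)  cross = 18.5·31.5 − 19·27.5 = 60.2500; (r_i+r_j)·cross = 37.5·60.2500 = 2259.3750
edge 4: (19,31.5)→(15,31)  cross = 19·31 − 15·31.5 = 116.5000; (r_i+r_j)·cross = 34·116.5000 = 3961.0000
edge 5: (15,31)→(1,18)  cross = 15·18 − 1·31 = 239.0000; (r_i+r_j)·cross = 16·239.0000 = 3824.0000
Σcross = 410.5000 → A = |Σcross|/2 = 205.2500 mm²
Σ(r_i+r_j)·cross = 13855.8750 → first moment M = |Σ|/6 = 2309.3125
R_c = M/A = 2309.3125/205.2500 = 11.2512 mm
θ = 165° = 2.879793 rad
V = θ·R_c·A = 2.879793·11.2512·205.2500 = 6650.343 mm³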